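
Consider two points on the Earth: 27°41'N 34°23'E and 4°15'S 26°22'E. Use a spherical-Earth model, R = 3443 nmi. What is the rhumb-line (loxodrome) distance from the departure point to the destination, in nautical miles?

1974 nmi

Rhumb course C = atan2(Δλ, Δψ) with Δψ = ln[tan(π/4+φ₂/2)/tan(π/4+φ₁/2)] = -0.5774, Δλ = -0.1399 → C = 193.62°
d = R·|Δφ| / |cos C| = 3443·0.55734 / 0.97187 = 1974 nmi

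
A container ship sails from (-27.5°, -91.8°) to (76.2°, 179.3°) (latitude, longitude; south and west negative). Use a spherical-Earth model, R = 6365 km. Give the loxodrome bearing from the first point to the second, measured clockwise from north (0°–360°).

329.3°

Meridional parts: M(φ₁)=-0.4995, M(φ₂)=+2.1119 → ΔM = +2.6114;  Δλ = -1.5516 rad
tan C = Δλ / ΔM = -0.5942 → C = 329.28°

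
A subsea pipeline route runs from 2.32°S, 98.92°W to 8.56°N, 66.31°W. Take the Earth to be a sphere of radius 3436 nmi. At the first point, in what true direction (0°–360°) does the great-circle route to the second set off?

71.1°

θ = atan2( sin Δλ·cos φ₂ ,  cos φ₁ sin φ₂ − sin φ₁ cos φ₂ cos Δλ )
  = atan2(+0.5329, +0.1824) = 71.10°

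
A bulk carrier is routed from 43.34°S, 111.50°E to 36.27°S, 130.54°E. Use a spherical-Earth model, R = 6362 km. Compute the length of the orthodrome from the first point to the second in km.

cos σ = sin φ₁ sin φ₂ + cos φ₁ cos φ₂ cos Δλ
      = sin(-43.34°)sin(-36.27°) + cos(-43.34°)cos(-36.27°)cos(19.04°) = 0.9603
σ = 16.195° → d = Rσ = 6362·0.28266 = 1798 km

1798 km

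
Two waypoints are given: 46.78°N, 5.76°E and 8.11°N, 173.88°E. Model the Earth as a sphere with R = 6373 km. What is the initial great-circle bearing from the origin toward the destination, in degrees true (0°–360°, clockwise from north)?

N = sin Δλ·cos φ₂ = +0.2038;  D = cos φ₁ sin φ₂ − sin φ₁ cos φ₂ cos Δλ = +0.8026
initial course = atan2(N, D) = 14.25°

14.2°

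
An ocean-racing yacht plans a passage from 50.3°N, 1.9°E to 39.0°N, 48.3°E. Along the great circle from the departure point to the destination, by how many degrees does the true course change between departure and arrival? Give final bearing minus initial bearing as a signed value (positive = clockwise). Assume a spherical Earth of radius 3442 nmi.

+33.7°

Initial bearing θ₁ = atan2(sin Δλ cos φ₂, cos φ₁ sin φ₂ − sin φ₁ cos φ₂ cos Δλ) = 91.05°
Final bearing θ₂ = (initial bearing from the destination back to the start) + 180° = 124.73°
Δθ = θ₂ − θ₁ = +33.7°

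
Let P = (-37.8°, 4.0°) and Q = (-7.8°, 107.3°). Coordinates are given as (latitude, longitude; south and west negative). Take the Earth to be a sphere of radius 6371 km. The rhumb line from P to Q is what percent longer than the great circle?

3.0%

Great circle: σ = 1.6679 rad → d_gc = Rσ = 10625.9 km
Rhumb: Δφ = +0.5236, Δλ = +1.8029, Δψ = +0.5770, q = Δφ/Δψ = 0.9074 → d_rh = R√(Δφ²+q²Δλ²) = 10944.0 km
Excess = (10944.0 − 10625.9) / 10625.9 = 318.1 / 10625.9 = 2.99% ≈ 3.0%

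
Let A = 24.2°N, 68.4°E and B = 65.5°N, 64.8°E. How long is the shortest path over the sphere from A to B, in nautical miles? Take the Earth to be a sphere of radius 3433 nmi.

cos σ = sin φ₁ sin φ₂ + cos φ₁ cos φ₂ cos Δλ
      = sin(24.20°)sin(65.50°) + cos(24.20°)cos(65.50°)cos(-3.60°) = 0.7505
σ = 41.365° → d = Rσ = 3433·0.72195 = 2478 nmi

2478 nmi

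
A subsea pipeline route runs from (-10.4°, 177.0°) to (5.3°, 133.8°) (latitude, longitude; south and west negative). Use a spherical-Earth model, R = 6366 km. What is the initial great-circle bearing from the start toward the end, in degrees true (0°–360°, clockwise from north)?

N = sin Δλ·cos φ₂ = -0.6816;  D = cos φ₁ sin φ₂ − sin φ₁ cos φ₂ cos Δλ = +0.2219
initial course = atan2(N, D) = 288.03°

288.0°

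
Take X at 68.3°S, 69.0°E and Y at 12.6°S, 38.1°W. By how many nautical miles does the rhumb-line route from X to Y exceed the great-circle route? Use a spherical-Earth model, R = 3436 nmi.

432 nmi

Great circle: cos σ = sin φ₁ sin φ₂ + cos φ₁ cos φ₂ cos Δλ,  σ = 1.4741 rad → d_gc = 5064.9 nmi
Rhumb line: Δψ = +1.4303, q = Δφ/Δψ = 0.6797, d_rh = R√(Δφ²+q²Δλ²) = 5496.8 nmi
Excess = 5496.8 − 5064.9 = 431.9 ≈ 432 nmi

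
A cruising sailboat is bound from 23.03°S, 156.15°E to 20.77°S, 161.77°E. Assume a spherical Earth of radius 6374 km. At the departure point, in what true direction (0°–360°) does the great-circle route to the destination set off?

θ = atan2( sin Δλ·cos φ₂ ,  cos φ₁ sin φ₂ − sin φ₁ cos φ₂ cos Δλ )
  = atan2(+0.0916, +0.0377) = 67.63°

67.6°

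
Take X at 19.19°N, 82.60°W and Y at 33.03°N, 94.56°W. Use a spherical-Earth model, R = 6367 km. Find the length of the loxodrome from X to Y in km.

1944 km

Rhumb course C = atan2(Δλ, Δψ) with Δψ = ln[tan(π/4+φ₂/2)/tan(π/4+φ₁/2)] = +0.2700, Δλ = -0.2087 → C = 322.29°
d = R·|Δφ| / |cos C| = 6367·0.24155 / 0.79111 = 1944 km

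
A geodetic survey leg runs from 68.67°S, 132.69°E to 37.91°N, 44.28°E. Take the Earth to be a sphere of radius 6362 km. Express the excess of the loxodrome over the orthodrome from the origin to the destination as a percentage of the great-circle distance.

2.1%

Great circle: σ = 2.1705 rad → d_gc = Rσ = 13808.5 km
Rhumb: Δφ = +1.8602, Δλ = -1.5430, Δψ = +2.3856, q = Δφ/Δψ = 0.7797 → d_rh = R√(Δφ²+q²Δλ²) = 14094.2 km
Excess = (14094.2 − 13808.5) / 13808.5 = 285.7 / 13808.5 = 2.07% ≈ 2.1%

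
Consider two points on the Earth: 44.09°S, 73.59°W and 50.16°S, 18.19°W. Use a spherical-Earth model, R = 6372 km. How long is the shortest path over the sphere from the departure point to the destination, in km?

Haversine: a = sin²(Δφ/2)+cos φ₁ cos φ₂ sin²(Δλ/2) = 0.10223;  σ = 2·atan2(√a,√(1−a))
σ = 37.294° → d = Rσ = 6372·0.65090 = 4148 km

4148 km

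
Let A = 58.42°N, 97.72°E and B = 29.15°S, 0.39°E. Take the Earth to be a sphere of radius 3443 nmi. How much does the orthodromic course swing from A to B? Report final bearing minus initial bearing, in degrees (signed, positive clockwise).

At departure: θ₁ = atan2(sin Δλ cos φ₂, cos φ₁ sin φ₂ − sin φ₁ cos φ₂ cos Δλ) = 259.52°
At arrival: θ₂ = atan2(sin Δλ cos φ₁, −cos φ₂ sin φ₁ + sin φ₂ cos φ₁ cos Δλ) = 216.13°
Δθ = θ₂ − θ₁ = -43.4°

-43.4°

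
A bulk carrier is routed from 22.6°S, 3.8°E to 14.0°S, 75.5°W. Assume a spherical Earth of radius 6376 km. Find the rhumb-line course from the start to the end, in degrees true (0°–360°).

276.5°

Δψ = ln[tan(π/4+φ₂/2)/tan(π/4+φ₁/2)] = +0.1583
Δλ = -1.3840 rad (taken the short way round)
course = atan2(Δλ, Δψ) = 276.52°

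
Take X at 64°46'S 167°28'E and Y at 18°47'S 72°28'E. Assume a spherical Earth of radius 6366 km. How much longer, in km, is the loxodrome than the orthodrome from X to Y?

546 km

Great circle: cos σ = sin φ₁ sin φ₂ + cos φ₁ cos φ₂ cos Δλ,  σ = 1.3118 rad → d_gc = 8351.1 km
Rhumb line: Δψ = +1.1630, q = Δφ/Δψ = 0.6901, d_rh = R√(Δφ²+q²Δλ²) = 8897.1 km
Excess = 8897.1 − 8351.1 = 546.0 ≈ 546 km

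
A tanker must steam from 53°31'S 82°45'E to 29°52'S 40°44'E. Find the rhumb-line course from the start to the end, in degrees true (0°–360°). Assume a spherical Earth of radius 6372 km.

307.5°

Meridional parts: M(φ₁)=-1.1099, M(φ₂)=-0.5466 → ΔM = +0.5633;  Δλ = -0.7333 rad
tan C = Δλ / ΔM = -1.3019 → C = 307.53°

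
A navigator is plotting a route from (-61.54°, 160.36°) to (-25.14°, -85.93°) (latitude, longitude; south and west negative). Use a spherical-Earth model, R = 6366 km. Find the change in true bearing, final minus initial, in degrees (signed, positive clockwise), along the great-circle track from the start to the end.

Initial bearing θ₁ = atan2(sin Δλ cos φ₂, cos φ₁ sin φ₂ − sin φ₁ cos φ₂ cos Δλ) = 122.23°
Final bearing θ₂ = (initial bearing from the destination back to the start) + 180° = 26.44°
Δθ = θ₂ − θ₁ = -95.8°

-95.8°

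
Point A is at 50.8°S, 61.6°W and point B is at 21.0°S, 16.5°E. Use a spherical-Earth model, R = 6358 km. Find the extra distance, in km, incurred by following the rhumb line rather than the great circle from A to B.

Great circle: cos σ = sin φ₁ sin φ₂ + cos φ₁ cos φ₂ cos Δλ,  σ = 1.1599 rad → d_gc = 7375.0 km
Rhumb line: Δψ = +0.6576, q = Δφ/Δψ = 0.7909, d_rh = R√(Δφ²+q²Δλ²) = 7610.8 km
Excess = 7610.8 − 7375.0 = 235.8 ≈ 236 km

236 km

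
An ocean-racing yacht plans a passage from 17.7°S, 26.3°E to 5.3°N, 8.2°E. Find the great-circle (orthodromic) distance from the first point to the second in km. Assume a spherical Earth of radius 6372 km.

Haversine: a = sin²(Δφ/2)+cos φ₁ cos φ₂ sin²(Δλ/2) = 0.06322;  σ = 2·atan2(√a,√(1−a))
σ = 29.124° → d = Rσ = 6372·0.50832 = 3239 km

3239 km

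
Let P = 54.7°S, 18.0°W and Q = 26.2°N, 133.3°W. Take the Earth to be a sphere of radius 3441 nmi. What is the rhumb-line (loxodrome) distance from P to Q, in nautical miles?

7750 nmi

Rhumb course C = atan2(Δλ, Δψ) with Δψ = ln[tan(π/4+φ₂/2)/tan(π/4+φ₁/2)] = +1.6192, Δλ = -2.0124 → C = 308.82°
d = R·|Δφ| / |cos C| = 3441·1.41197 / 0.62690 = 7750 nmi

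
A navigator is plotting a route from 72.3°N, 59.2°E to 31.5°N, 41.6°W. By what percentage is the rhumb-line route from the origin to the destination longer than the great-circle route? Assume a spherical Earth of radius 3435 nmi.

9.5%

Great circle: σ = 1.1049 rad → d_gc = Rσ = 3795.5 nmi
Rhumb: Δφ = -0.7121, Δλ = -1.7593, Δψ = -1.2800, q = Δφ/Δψ = 0.5563 → d_rh = R√(Δφ²+q²Δλ²) = 4157.5 nmi
Excess = (4157.5 − 3795.5) / 3795.5 = 362.0 / 3795.5 = 9.54% ≈ 9.5%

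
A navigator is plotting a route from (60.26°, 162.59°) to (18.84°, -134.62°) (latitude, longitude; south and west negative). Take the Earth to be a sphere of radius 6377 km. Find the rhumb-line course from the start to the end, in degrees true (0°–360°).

Δψ = ln[tan(π/4+φ₂/2)/tan(π/4+φ₁/2)] = -0.9912
Δλ = +1.0959 rad (taken the short way round)
course = atan2(Δλ, Δψ) = 132.13°

132.1°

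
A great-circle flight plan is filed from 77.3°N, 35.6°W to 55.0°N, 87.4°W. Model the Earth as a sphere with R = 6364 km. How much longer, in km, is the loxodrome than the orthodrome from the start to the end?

Great circle: cos σ = sin φ₁ sin φ₂ + cos φ₁ cos φ₂ cos Δλ,  σ = 0.5010 rad → d_gc = 3188.51 km
Rhumb line: Δψ = -1.0414, q = Δφ/Δψ = 0.3737, d_rh = R√(Δφ²+q²Δλ²) = 3280.05 km
Excess = 3280.05 − 3188.51 = 91.54 ≈ 92 km

92 km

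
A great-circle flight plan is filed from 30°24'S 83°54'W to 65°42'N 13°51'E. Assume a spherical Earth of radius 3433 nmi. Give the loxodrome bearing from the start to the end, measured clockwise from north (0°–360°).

Δψ = ln[tan(π/4+φ₂/2)/tan(π/4+φ₁/2)] = +2.0931
Δλ = +1.7061 rad (taken the short way round)
course = atan2(Δλ, Δψ) = 39.18°

39.2°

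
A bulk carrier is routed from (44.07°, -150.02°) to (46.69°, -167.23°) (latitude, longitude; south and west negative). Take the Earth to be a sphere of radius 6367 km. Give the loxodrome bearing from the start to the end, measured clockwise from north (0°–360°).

282.2°

Δψ = ln[tan(π/4+φ₂/2)/tan(π/4+φ₁/2)] = +0.0651
Δλ = -0.3004 rad (taken the short way round)
course = atan2(Δλ, Δψ) = 282.23°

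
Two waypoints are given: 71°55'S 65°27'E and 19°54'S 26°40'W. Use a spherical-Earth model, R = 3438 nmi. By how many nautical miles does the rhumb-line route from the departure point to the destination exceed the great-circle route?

Great circle: cos σ = sin φ₁ sin φ₂ + cos φ₁ cos φ₂ cos Δλ,  σ = 1.2527 rad → d_gc = 4306.7 nmi
Rhumb line: Δψ = +1.4835, q = Δφ/Δψ = 0.6120, d_rh = R√(Δφ²+q²Δλ²) = 4602.6 nmi
Excess = 4602.6 − 4306.7 = 295.9 ≈ 296 nmi

296 nmi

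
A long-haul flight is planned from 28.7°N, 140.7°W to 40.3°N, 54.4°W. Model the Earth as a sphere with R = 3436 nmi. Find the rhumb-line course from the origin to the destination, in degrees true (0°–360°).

Δψ = ln[tan(π/4+φ₂/2)/tan(π/4+φ₁/2)] = +0.2465
Δλ = +1.5062 rad (taken the short way round)
course = atan2(Δλ, Δψ) = 80.71°

80.7°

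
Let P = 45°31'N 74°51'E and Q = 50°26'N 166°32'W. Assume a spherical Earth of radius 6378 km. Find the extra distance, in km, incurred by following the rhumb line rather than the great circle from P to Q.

Great circle: cos σ = sin φ₁ sin φ₂ + cos φ₁ cos φ₂ cos Δλ,  σ = 1.2279 rad → d_gc = 7831.5 km
Rhumb line: Δψ = +0.1283, q = Δφ/Δψ = 0.6687, d_rh = R√(Δφ²+q²Δλ²) = 8847.1 km
Excess = 8847.1 − 7831.5 = 1015.6 ≈ 1016 km

1016 km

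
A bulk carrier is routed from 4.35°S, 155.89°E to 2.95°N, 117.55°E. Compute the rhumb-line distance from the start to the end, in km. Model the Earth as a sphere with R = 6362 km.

Δψ = ln[tan(π/4+φ₂/2)/tan(π/4+φ₁/2)] = +0.1275;  Δφ = +0.1274 rad,  Δλ = -0.6692 rad
q = Δφ/Δψ = 0.9992
d = R·√(Δφ² + q²Δλ²) = 6362·0.68069 = 4331 km

4331 km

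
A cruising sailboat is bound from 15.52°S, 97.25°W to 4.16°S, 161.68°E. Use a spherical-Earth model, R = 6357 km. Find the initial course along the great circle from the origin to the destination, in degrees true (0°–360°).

262.9°

θ = atan2( sin Δλ·cos φ₂ ,  cos φ₁ sin φ₂ − sin φ₁ cos φ₂ cos Δλ )
  = atan2(-0.9788, -0.1211) = 262.94°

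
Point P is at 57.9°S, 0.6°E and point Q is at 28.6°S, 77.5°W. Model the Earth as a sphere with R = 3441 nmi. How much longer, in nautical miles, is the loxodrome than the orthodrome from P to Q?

Great circle: cos σ = sin φ₁ sin φ₂ + cos φ₁ cos φ₂ cos Δλ,  σ = 1.0452 rad → d_gc = 3596.6 nmi
Rhumb line: Δψ = +0.7246, q = Δφ/Δψ = 0.7058, d_rh = R√(Δφ²+q²Δλ²) = 3748.9 nmi
Excess = 3748.9 − 3596.6 = 152.3 ≈ 152 nmi

152 nmi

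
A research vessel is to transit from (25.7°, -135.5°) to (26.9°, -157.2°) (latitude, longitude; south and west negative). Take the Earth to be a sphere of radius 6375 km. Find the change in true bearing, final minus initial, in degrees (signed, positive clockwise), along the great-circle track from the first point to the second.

-9.7°

Initial bearing θ₁ = atan2(sin Δλ cos φ₂, cos φ₁ sin φ₂ − sin φ₁ cos φ₂ cos Δλ) = 278.34°
Final bearing θ₂ = (initial bearing from the destination back to the start) + 180° = 268.63°
Δθ = θ₂ − θ₁ = -9.7°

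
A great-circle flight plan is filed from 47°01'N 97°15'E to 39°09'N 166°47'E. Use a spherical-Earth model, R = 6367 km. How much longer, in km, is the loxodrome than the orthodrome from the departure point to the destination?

Great circle: cos σ = sin φ₁ sin φ₂ + cos φ₁ cos φ₂ cos Δλ,  σ = 0.8675 rad → d_gc = 5523.3 km
Rhumb line: Δψ = -0.1884, q = Δφ/Δψ = 0.7288, d_rh = R√(Δφ²+q²Δλ²) = 5698.7 km
Excess = 5698.7 − 5523.3 = 175.4 ≈ 175 km

175 km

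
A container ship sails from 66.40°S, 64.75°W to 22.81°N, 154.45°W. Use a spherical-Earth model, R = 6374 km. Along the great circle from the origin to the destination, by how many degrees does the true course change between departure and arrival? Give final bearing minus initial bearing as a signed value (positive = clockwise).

+54.8°

Initial bearing θ₁ = atan2(sin Δλ cos φ₂, cos φ₁ sin φ₂ − sin φ₁ cos φ₂ cos Δλ) = 279.82°
Final bearing θ₂ = (initial bearing from the destination back to the start) + 180° = 334.66°
Δθ = θ₂ − θ₁ = +54.8°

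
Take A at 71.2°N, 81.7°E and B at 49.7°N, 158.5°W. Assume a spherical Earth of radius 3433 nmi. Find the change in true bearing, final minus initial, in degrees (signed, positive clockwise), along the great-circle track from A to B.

+113.6°

At departure: θ₁ = atan2(sin Δλ cos φ₂, cos φ₁ sin φ₂ − sin φ₁ cos φ₂ cos Δλ) = 45.58°
At arrival: θ₂ = atan2(sin Δλ cos φ₁, −cos φ₂ sin φ₁ + sin φ₂ cos φ₁ cos Δλ) = 159.15°
Δθ = θ₂ − θ₁ = +113.6°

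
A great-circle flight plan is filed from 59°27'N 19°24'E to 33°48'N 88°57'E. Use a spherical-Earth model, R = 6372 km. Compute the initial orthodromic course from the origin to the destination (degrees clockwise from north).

87.6°

N = sin Δλ·cos φ₂ = +0.7786;  D = cos φ₁ sin φ₂ − sin φ₁ cos φ₂ cos Δλ = +0.0327
initial course = atan2(N, D) = 87.59°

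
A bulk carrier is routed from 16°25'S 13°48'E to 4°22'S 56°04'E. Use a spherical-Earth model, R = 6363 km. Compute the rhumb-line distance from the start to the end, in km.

Δψ = ln[tan(π/4+φ₂/2)/tan(π/4+φ₁/2)] = +0.2142;  Δφ = +0.2103 rad,  Δλ = +0.7377 rad
q = Δφ/Δψ = 0.9817
d = R·√(Δφ² + q²Δλ²) = 6363·0.75409 = 4798 km

4798 km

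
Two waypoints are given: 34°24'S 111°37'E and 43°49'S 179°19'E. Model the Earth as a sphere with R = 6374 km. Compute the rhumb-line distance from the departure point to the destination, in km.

Δψ = ln[tan(π/4+φ₂/2)/tan(π/4+φ₁/2)] = -0.2124;  Δφ = -0.1644 rad,  Δλ = +1.1816 rad
q = Δφ/Δψ = 0.7739
d = R·√(Δφ² + q²Δλ²) = 6374·0.92911 = 5922 km

5922 km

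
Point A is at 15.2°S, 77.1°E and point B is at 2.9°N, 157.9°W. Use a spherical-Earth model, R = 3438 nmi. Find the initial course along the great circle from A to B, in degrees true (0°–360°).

N = sin Δλ·cos φ₂ = +0.8181;  D = cos φ₁ sin φ₂ − sin φ₁ cos φ₂ cos Δλ = -0.1014
initial course = atan2(N, D) = 97.06°

97.1°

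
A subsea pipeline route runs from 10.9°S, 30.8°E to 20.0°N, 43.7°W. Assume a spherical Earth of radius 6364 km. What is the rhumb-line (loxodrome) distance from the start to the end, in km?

Rhumb course C = atan2(Δλ, Δψ) with Δψ = ln[tan(π/4+φ₂/2)/tan(π/4+φ₁/2)] = +0.5478, Δλ = -1.3003 → C = 292.84°
d = R·|Δφ| / |cos C| = 6364·0.53931 / 0.38823 = 8840 km

8840 km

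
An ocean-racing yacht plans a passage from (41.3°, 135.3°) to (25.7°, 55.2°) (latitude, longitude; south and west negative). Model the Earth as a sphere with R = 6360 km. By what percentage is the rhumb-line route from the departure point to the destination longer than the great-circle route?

Great circle: σ = 1.1564 rad → d_gc = Rσ = 7354.9 km
Rhumb: Δφ = -0.2723, Δλ = -1.3980, Δψ = -0.3284, q = Δφ/Δψ = 0.8290 → d_rh = R√(Δφ²+q²Δλ²) = 7571.8 km
Excess = (7571.8 − 7354.9) / 7354.9 = 216.9 / 7354.9 = 2.949% ≈ 2.9%

2.9%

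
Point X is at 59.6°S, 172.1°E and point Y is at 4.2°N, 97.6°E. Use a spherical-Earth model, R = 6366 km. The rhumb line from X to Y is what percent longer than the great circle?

2.2%

Great circle: σ = 1.4990 rad → d_gc = Rσ = 9542.9 km
Rhumb: Δφ = +1.1135, Δλ = -1.3003, Δψ = +1.3764, q = Δφ/Δψ = 0.8090 → d_rh = R√(Δφ²+q²Δλ²) = 9751.4 km
Excess = (9751.4 − 9542.9) / 9542.9 = 208.5 / 9542.9 = 2.18% ≈ 2.2%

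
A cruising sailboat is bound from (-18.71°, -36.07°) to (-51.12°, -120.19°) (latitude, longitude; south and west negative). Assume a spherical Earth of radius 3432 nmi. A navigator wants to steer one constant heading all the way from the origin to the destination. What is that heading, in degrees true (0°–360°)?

244.2°

Δψ = ln[tan(π/4+φ₂/2)/tan(π/4+φ₁/2)] = -0.7089
Δλ = -1.4682 rad (taken the short way round)
course = atan2(Δλ, Δψ) = 244.23°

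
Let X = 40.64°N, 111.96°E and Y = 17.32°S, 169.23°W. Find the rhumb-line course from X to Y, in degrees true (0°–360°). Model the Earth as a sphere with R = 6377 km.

Δψ = ln[tan(π/4+φ₂/2)/tan(π/4+φ₁/2)] = -1.0846
Δλ = +1.3755 rad (taken the short way round)
course = atan2(Δλ, Δψ) = 128.26°

128.3°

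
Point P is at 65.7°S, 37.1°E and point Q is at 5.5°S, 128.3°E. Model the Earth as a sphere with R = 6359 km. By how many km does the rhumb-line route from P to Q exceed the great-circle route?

Great circle: cos σ = sin φ₁ sin φ₂ + cos φ₁ cos φ₂ cos Δλ,  σ = 1.4919 rad → d_gc = 9487.2 km
Rhumb line: Δψ = +1.4396, q = Δφ/Δψ = 0.7298, d_rh = R√(Δφ²+q²Δλ²) = 9960.6 km
Excess = 9960.6 − 9487.2 = 473.4 ≈ 473 km

473 km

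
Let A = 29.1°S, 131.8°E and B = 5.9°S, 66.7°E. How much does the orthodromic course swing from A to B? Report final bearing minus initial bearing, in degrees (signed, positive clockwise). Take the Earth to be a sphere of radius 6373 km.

Initial bearing θ₁ = atan2(sin Δλ cos φ₂, cos φ₁ sin φ₂ − sin φ₁ cos φ₂ cos Δλ) = 277.19°
Final bearing θ₂ = (initial bearing from the destination back to the start) + 180° = 299.37°
Δθ = θ₂ − θ₁ = +22.2°

+22.2°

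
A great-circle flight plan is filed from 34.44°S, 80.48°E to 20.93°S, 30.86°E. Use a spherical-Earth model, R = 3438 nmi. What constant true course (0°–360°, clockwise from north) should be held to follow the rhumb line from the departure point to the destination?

287.1°

Meridional parts: M(φ₁)=-0.6409, M(φ₂)=-0.3737 → ΔM = +0.2672;  Δλ = -0.8660 rad
tan C = Δλ / ΔM = -3.2406 → C = 287.15°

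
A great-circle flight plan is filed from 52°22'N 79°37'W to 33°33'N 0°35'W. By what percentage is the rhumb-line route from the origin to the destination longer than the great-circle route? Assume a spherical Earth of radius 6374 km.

Great circle: σ = 1.0069 rad → d_gc = Rσ = 6418.0 km
Rhumb: Δφ = -0.3284, Δλ = +1.3794, Δψ = -0.4544, q = Δφ/Δψ = 0.7228 → d_rh = R√(Δφ²+q²Δλ²) = 6690.5 km
Excess = (6690.5 − 6418.0) / 6418.0 = 272.5 / 6418.0 = 4.246% ≈ 4.2%

4.2%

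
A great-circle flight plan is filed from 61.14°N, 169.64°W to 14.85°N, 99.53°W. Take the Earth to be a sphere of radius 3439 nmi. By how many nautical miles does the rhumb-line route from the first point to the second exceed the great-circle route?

Great circle: cos σ = sin φ₁ sin φ₂ + cos φ₁ cos φ₂ cos Δλ,  σ = 1.1776 rad → d_gc = 4049.6 nmi
Rhumb line: Δψ = -1.0953, q = Δφ/Δψ = 0.7376, d_rh = R√(Δφ²+q²Δλ²) = 4165.8 nmi
Excess = 4165.8 − 4049.6 = 116.2 ≈ 116 nmi

116 nmi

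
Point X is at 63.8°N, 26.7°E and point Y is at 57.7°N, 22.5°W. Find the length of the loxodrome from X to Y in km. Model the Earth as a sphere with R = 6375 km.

2751 km

Rhumb course C = atan2(Δλ, Δψ) with Δψ = ln[tan(π/4+φ₂/2)/tan(π/4+φ₁/2)] = -0.2187, Δλ = -0.8587 → C = 255.71°
d = R·|Δφ| / |cos C| = 6375·0.10647 / 0.24676 = 2751 km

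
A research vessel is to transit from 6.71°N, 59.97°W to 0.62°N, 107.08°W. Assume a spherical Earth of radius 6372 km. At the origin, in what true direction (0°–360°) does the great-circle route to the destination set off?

N = sin Δλ·cos φ₂ = -0.7326;  D = cos φ₁ sin φ₂ − sin φ₁ cos φ₂ cos Δλ = -0.0688
initial course = atan2(N, D) = 264.64°

264.6°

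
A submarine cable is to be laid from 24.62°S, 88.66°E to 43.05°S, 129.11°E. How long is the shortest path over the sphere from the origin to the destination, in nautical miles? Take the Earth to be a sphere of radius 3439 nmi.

Haversine: a = sin²(Δφ/2)+cos φ₁ cos φ₂ sin²(Δλ/2) = 0.10504;  σ = 2·atan2(√a,√(1−a))
σ = 37.822° → d = Rσ = 3439·0.66012 = 2270 nmi

2270 nmi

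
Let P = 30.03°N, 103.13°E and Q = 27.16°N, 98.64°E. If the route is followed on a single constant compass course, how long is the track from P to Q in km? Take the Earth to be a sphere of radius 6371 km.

Δψ = ln[tan(π/4+φ₂/2)/tan(π/4+φ₁/2)] = -0.0571;  Δφ = -0.0501 rad,  Δλ = -0.0784 rad
q = Δφ/Δψ = 0.8779
d = R·√(Δφ² + q²Δλ²) = 6371·0.08510 = 542 km

542 km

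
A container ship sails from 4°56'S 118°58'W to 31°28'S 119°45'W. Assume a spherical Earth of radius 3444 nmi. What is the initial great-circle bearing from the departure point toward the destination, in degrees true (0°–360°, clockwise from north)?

181.5°

N = sin Δλ·cos φ₂ = -0.0117;  D = cos φ₁ sin φ₂ − sin φ₁ cos φ₂ cos Δλ = -0.4467
initial course = atan2(N, D) = 181.50°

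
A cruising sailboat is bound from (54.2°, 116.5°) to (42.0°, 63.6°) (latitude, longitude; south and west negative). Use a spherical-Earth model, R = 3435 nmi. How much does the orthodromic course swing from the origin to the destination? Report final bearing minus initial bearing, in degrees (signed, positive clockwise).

At departure: θ₁ = atan2(sin Δλ cos φ₂, cos φ₁ sin φ₂ − sin φ₁ cos φ₂ cos Δλ) = 272.69°
At arrival: θ₂ = atan2(sin Δλ cos φ₁, −cos φ₂ sin φ₁ + sin φ₂ cos φ₁ cos Δλ) = 231.84°
Δθ = θ₂ − θ₁ = -40.9°

-40.9°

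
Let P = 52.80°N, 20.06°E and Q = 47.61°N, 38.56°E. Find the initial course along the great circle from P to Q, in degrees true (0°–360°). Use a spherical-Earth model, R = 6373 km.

N = sin Δλ·cos φ₂ = +0.2139;  D = cos φ₁ sin φ₂ − sin φ₁ cos φ₂ cos Δλ = -0.0627
initial course = atan2(N, D) = 106.34°

106.3°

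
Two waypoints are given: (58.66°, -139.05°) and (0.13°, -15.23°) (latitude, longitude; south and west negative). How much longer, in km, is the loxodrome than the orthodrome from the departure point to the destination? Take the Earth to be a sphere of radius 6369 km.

Great circle: cos σ = sin φ₁ sin φ₂ + cos φ₁ cos φ₂ cos Δλ,  σ = 1.8625 rad → d_gc = 11862.0 km
Rhumb line: Δψ = -1.2688, q = Δφ/Δψ = 0.8051, d_rh = R√(Δφ²+q²Δλ²) = 12850.1 km
Excess = 12850.1 − 11862.0 = 988.1 ≈ 988 km

988 km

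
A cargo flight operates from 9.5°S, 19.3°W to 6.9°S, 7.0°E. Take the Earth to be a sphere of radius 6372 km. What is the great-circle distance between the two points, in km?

Haversine: a = sin²(Δφ/2)+cos φ₁ cos φ₂ sin²(Δλ/2) = 0.05119;  σ = 2·atan2(√a,√(1−a))
σ = 26.154° → d = Rσ = 6372·0.45647 = 2909 km

2909 km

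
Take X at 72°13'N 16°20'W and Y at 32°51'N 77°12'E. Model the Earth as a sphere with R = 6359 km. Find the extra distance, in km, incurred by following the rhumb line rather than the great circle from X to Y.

542 km

Great circle: cos σ = sin φ₁ sin φ₂ + cos φ₁ cos φ₂ cos Δλ,  σ = 1.0464 rad → d_gc = 6653.9 km
Rhumb line: Δψ = -1.2474, q = Δφ/Δψ = 0.5508, d_rh = R√(Δφ²+q²Δλ²) = 7195.9 km
Excess = 7195.9 − 6653.9 = 542.0 ≈ 542 km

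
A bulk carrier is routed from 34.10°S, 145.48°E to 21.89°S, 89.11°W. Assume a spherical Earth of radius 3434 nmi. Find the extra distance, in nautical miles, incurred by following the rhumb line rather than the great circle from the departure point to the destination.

445 nmi

Great circle: cos σ = sin φ₁ sin φ₂ + cos φ₁ cos φ₂ cos Δλ,  σ = 1.8092 rad → d_gc = 6212.9 nmi
Rhumb line: Δψ = +0.2421, q = Δφ/Δψ = 0.8804, d_rh = R√(Δφ²+q²Δλ²) = 6657.5 nmi
Excess = 6657.5 − 6212.9 = 444.6 ≈ 445 nmi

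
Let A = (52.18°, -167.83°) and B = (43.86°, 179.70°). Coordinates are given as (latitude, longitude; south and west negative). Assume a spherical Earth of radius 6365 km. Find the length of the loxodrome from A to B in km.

1307 km

Δψ = ln[tan(π/4+φ₂/2)/tan(π/4+φ₁/2)] = -0.2178;  Δφ = -0.1452 rad,  Δλ = -0.2176 rad
q = Δφ/Δψ = 0.6668
d = R·√(Δφ² + q²Δλ²) = 6365·0.20530 = 1307 km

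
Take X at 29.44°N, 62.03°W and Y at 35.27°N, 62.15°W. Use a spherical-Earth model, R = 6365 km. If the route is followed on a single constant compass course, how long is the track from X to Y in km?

648 km

Rhumb course C = atan2(Δλ, Δψ) with Δψ = ln[tan(π/4+φ₂/2)/tan(π/4+φ₁/2)] = +0.1205, Δλ = -0.0021 → C = 359.00°
d = R·|Δφ| / |cos C| = 6365·0.10175 / 0.99985 = 648 km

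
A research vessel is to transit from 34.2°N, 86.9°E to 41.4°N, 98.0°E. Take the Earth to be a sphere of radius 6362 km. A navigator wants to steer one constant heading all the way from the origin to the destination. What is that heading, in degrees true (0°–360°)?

50.6°

Δψ = ln[tan(π/4+φ₂/2)/tan(π/4+φ₁/2)] = +0.1593
Δλ = +0.1937 rad (taken the short way round)
course = atan2(Δλ, Δψ) = 50.58°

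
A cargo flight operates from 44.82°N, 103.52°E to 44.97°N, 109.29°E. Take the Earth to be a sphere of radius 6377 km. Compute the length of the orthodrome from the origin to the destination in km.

cos σ = sin φ₁ sin φ₂ + cos φ₁ cos φ₂ cos Δλ
      = sin(44.82°)sin(44.97°) + cos(44.82°)cos(44.97°)cos(5.77°) = 0.9975
σ = 4.089° → d = Rσ = 6377·0.07137 = 455 km

455 km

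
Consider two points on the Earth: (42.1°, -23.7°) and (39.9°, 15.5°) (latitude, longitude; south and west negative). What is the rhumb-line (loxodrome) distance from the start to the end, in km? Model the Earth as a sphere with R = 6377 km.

3301 km

Δψ = ln[tan(π/4+φ₂/2)/tan(π/4+φ₁/2)] = -0.0509;  Δφ = -0.0384 rad,  Δλ = +0.6842 rad
q = Δφ/Δψ = 0.7546
d = R·√(Δφ² + q²Δλ²) = 6377·0.51770 = 3301 km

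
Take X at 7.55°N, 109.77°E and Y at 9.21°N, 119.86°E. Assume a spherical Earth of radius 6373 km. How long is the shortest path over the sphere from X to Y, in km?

1126 km

cos σ = sin φ₁ sin φ₂ + cos φ₁ cos φ₂ cos Δλ
      = sin(7.55°)sin(9.21°) + cos(7.55°)cos(9.21°)cos(10.09°) = 0.9844
σ = 10.119° → d = Rσ = 6373·0.17660 = 1126 km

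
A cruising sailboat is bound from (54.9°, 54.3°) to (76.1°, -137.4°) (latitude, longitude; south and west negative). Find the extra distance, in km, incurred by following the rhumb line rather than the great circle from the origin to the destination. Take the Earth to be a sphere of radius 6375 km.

2213 km

Great circle: cos σ = sin φ₁ sin φ₂ + cos φ₁ cos φ₂ cos Δλ,  σ = 0.8514 rad → d_gc = 5427.7 km
Rhumb line: Δψ = +0.9534, q = Δφ/Δψ = 0.3881, d_rh = R√(Δφ²+q²Δλ²) = 7640.9 km
Excess = 7640.9 − 5427.7 = 2213.2 ≈ 2213 km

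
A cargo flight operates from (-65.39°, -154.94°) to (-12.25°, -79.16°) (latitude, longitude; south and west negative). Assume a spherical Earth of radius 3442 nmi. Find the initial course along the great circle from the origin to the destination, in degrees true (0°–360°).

82.2°

N = sin Δλ·cos φ₂ = +0.9473;  D = cos φ₁ sin φ₂ − sin φ₁ cos φ₂ cos Δλ = +0.1299
initial course = atan2(N, D) = 82.19°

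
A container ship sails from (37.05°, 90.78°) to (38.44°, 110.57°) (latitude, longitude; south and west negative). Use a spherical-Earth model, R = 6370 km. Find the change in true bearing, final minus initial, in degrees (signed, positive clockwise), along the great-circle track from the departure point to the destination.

+12.2°

Initial bearing θ₁ = atan2(sin Δλ cos φ₂, cos φ₁ sin φ₂ − sin φ₁ cos φ₂ cos Δλ) = 78.88°
Final bearing θ₂ = (initial bearing from the destination back to the start) + 180° = 91.07°
Δθ = θ₂ − θ₁ = +12.2°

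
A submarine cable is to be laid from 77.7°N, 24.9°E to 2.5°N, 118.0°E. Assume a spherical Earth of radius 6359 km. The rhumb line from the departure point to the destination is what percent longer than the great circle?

Great circle: σ = 1.5397 rad → d_gc = Rσ = 9790.8 km
Rhumb: Δφ = -1.3125, Δλ = +1.6249, Δψ = -2.1843, q = Δφ/Δψ = 0.6009 → d_rh = R√(Δφ²+q²Δλ²) = 10402.2 km
Excess = (10402.2 − 9790.8) / 9790.8 = 611.4 / 9790.8 = 6.24% ≈ 6.2%

6.2%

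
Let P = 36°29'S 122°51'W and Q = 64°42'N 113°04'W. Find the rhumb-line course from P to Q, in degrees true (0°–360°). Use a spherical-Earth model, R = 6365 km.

4.5°

Δψ = ln[tan(π/4+φ₂/2)/tan(π/4+φ₁/2)] = +2.1789
Δλ = +0.1708 rad (taken the short way round)
course = atan2(Δλ, Δψ) = 4.48°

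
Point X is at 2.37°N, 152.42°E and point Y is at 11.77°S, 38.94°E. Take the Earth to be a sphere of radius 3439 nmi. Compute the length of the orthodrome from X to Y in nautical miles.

6810 nmi

Haversine: a = sin²(Δφ/2)+cos φ₁ cos φ₂ sin²(Δλ/2) = 0.69908;  σ = 2·atan2(√a,√(1−a))
σ = 113.463° → d = Rσ = 3439·1.98030 = 6810 nmi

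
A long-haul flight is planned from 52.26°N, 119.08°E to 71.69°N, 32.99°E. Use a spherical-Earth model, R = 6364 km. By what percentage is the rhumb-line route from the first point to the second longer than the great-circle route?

8.0%

Great circle: σ = 0.7015 rad → d_gc = Rσ = 4464.4 km
Rhumb: Δφ = +0.3391, Δλ = -1.5026, Δψ = +0.7518, q = Δφ/Δψ = 0.4511 → d_rh = R√(Δφ²+q²Δλ²) = 4823.0 km
Excess = (4823.0 − 4464.4) / 4464.4 = 358.6 / 4464.4 = 8.03% ≈ 8.0%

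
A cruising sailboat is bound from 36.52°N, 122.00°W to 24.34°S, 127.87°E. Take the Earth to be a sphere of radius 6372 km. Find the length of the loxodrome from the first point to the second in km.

Δψ = ln[tan(π/4+φ₂/2)/tan(π/4+φ₁/2)] = -1.1237;  Δφ = -1.0622 rad,  Δλ = -1.9221 rad
q = Δφ/Δψ = 0.9453
d = R·√(Δφ² + q²Δλ²) = 6372·2.10461 = 13411 km

13411 km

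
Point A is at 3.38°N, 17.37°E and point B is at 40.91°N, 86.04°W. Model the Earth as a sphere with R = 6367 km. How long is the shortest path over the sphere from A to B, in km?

10872 km

cos σ = sin φ₁ sin φ₂ + cos φ₁ cos φ₂ cos Δλ
      = sin(3.38°)sin(40.91°) + cos(3.38°)cos(40.91°)cos(-103.41°) = -0.1364
σ = 97.837° → d = Rσ = 6367·1.70758 = 10872 km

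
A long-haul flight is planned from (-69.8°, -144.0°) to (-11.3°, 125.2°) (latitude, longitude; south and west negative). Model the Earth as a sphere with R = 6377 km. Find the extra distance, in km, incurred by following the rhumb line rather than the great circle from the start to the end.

Great circle: cos σ = sin φ₁ sin φ₂ + cos φ₁ cos φ₂ cos Δλ,  σ = 1.3907 rad → d_gc = 8868.2 km
Rhumb line: Δψ = +1.5267, q = Δφ/Δψ = 0.6688, d_rh = R√(Δφ²+q²Δλ²) = 9384.6 km
Excess = 9384.6 − 8868.2 = 516.4 ≈ 516 km

516 km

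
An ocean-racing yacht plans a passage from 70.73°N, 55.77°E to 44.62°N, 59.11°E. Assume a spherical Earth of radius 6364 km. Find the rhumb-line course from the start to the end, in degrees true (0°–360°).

176.3°

Meridional parts: M(φ₁)=+1.7733, M(φ₂)=+0.8720 → ΔM = -0.9013;  Δλ = +0.0583 rad
tan C = Δλ / ΔM = -0.0647 → C = 176.30°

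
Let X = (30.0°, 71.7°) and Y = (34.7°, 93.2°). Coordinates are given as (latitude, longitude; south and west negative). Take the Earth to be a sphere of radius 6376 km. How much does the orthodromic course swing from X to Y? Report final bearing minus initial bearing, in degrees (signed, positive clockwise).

At departure: θ₁ = atan2(sin Δλ cos φ₂, cos φ₁ sin φ₂ − sin φ₁ cos φ₂ cos Δλ) = 69.85°
At arrival: θ₂ = atan2(sin Δλ cos φ₁, −cos φ₂ sin φ₁ + sin φ₂ cos φ₁ cos Δλ) = 81.47°
Δθ = θ₂ − θ₁ = +11.6°

+11.6°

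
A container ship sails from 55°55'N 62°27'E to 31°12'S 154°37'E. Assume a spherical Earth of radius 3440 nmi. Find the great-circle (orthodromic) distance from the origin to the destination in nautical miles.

Haversine: a = sin²(Δφ/2)+cos φ₁ cos φ₂ sin²(Δλ/2) = 0.72358;  σ = 2·atan2(√a,√(1−a))
σ = 116.562° → d = Rσ = 3440·2.03439 = 6998 nmi

6998 nmi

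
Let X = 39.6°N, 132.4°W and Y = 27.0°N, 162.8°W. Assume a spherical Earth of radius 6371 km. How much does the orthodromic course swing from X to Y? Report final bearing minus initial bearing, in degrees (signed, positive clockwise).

-17.1°

At departure: θ₁ = atan2(sin Δλ cos φ₂, cos φ₁ sin φ₂ − sin φ₁ cos φ₂ cos Δλ) = 252.74°
At arrival: θ₂ = atan2(sin Δλ cos φ₁, −cos φ₂ sin φ₁ + sin φ₂ cos φ₁ cos Δλ) = 235.67°
Δθ = θ₂ − θ₁ = -17.1°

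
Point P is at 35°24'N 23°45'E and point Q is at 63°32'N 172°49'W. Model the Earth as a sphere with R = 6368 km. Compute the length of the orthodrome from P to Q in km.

cos σ = sin φ₁ sin φ₂ + cos φ₁ cos φ₂ cos Δλ
      = sin(35.40°)sin(63.53°) + cos(35.40°)cos(63.53°)cos(163.43°) = 0.1704
σ = 80.191° → d = Rσ = 6368·1.39960 = 8913 km

8913 km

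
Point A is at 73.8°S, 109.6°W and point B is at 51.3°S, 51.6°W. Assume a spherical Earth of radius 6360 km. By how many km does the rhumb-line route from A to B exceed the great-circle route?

126 km

Great circle: cos σ = sin φ₁ sin φ₂ + cos φ₁ cos φ₂ cos Δλ,  σ = 0.5700 rad → d_gc = 3625.4 km
Rhumb line: Δψ = +0.9032, q = Δφ/Δψ = 0.4348, d_rh = R√(Δφ²+q²Δλ²) = 3751.5 km
Excess = 3751.5 − 3625.4 = 126.1 ≈ 126 km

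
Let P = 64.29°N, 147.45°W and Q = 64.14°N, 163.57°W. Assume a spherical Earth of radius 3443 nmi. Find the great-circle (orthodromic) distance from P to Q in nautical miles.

cos σ = sin φ₁ sin φ₂ + cos φ₁ cos φ₂ cos Δλ
      = sin(64.29°)sin(64.14°) + cos(64.29°)cos(64.14°)cos(-16.12°) = 0.9926
σ = 6.995° → d = Rσ = 3443·0.12208 = 420 nmi

420 nmi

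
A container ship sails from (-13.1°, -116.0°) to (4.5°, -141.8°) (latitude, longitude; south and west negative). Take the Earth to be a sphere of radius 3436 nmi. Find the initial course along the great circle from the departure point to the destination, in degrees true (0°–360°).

N = sin Δλ·cos φ₂ = -0.4339;  D = cos φ₁ sin φ₂ − sin φ₁ cos φ₂ cos Δλ = +0.2798
initial course = atan2(N, D) = 302.82°

302.8°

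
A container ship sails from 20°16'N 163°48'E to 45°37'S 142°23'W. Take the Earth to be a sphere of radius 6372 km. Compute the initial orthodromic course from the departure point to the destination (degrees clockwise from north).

145.2°

θ = atan2( sin Δλ·cos φ₂ ,  cos φ₁ sin φ₂ − sin φ₁ cos φ₂ cos Δλ )
  = atan2(+0.5646, -0.8135) = 145.24°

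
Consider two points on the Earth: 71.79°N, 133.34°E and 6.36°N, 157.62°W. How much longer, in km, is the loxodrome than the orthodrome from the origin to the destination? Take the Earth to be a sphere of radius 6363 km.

265 km

Great circle: cos σ = sin φ₁ sin φ₂ + cos φ₁ cos φ₂ cos Δλ,  σ = 1.3527 rad → d_gc = 8607.5 km
Rhumb line: Δψ = -1.7197, q = Δφ/Δψ = 0.6640, d_rh = R√(Δφ²+q²Δλ²) = 8872.6 km
Excess = 8872.6 − 8607.5 = 265.1 ≈ 265 km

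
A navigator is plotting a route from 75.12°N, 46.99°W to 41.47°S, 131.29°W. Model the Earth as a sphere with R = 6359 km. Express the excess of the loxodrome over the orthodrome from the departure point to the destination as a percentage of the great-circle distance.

2.3%

Great circle: σ = 2.2407 rad → d_gc = Rσ = 14248.6 km
Rhumb: Δφ = -2.0349, Δλ = -1.4713, Δψ = -2.8325, q = Δφ/Δψ = 0.7184 → d_rh = R√(Δφ²+q²Δλ²) = 14581.4 km
Excess = (14581.4 − 14248.6) / 14248.6 = 332.8 / 14248.6 = 2.34% ≈ 2.3%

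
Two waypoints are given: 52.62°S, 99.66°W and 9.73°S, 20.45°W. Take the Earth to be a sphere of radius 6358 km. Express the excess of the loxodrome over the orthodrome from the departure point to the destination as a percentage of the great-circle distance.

Great circle: σ = 1.3219 rad → d_gc = Rσ = 8404.8 km
Rhumb: Δφ = +0.7486, Δλ = +1.3825, Δψ = +0.9132, q = Δφ/Δψ = 0.8197 → d_rh = R√(Δφ²+q²Δλ²) = 8635.1 km
Excess = (8635.1 − 8404.8) / 8404.8 = 230.3 / 8404.8 = 2.74% ≈ 2.7%

2.7%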